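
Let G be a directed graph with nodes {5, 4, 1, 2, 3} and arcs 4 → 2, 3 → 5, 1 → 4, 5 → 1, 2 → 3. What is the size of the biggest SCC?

{1, 2, 3, 4, 5} are all mutually reachable — one SCC of size 5.
The largest has 5 vertices.

5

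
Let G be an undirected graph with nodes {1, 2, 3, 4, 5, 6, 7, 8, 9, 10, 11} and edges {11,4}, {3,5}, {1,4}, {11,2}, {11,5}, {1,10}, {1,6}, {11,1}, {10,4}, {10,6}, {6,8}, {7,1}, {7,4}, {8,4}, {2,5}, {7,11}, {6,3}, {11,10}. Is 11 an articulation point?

No

Deleting 11 leaves 2 components (was 2), so 11 is not a cut vertex.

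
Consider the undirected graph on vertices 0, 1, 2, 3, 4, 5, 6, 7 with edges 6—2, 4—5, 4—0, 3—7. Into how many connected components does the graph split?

4

1 is isolated — a component by itself.
Starting from 3 we can reach 3, 7. That is one component of size 2.
Starting from 2 we can reach 2, 6. That is one component of size 2.
Starting from 0 we can reach 0, 4, 5. That is one component of size 3.
Total: 4 components.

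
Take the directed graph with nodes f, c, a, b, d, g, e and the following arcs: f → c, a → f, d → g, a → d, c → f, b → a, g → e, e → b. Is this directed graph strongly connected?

There is no directed path from c to a, so the graph is not strongly connected.

No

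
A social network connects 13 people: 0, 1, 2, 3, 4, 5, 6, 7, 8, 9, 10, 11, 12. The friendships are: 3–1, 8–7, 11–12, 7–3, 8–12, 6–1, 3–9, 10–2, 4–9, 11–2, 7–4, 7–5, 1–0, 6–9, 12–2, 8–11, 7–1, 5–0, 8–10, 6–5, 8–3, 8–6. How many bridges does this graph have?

0

The edges on the cycle 8-10-2-12-8 are not bridges since each lies on that cycle.
Every edge lies on some cycle, so there are no bridges.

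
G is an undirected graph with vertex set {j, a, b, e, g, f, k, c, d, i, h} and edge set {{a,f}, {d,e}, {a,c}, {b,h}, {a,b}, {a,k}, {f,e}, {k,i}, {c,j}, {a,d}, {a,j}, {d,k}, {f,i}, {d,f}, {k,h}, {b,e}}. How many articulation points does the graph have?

1

Removing a increases the component count from 2 to 3, so a is a cut vertex.
By contrast removing e leaves 2 components; it is not a cut vertex. No other vertex is a cut vertex either.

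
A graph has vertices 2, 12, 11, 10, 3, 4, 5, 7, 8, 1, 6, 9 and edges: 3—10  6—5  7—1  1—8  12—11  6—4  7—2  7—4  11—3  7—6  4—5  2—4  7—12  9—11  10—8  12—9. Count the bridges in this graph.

The edges on the cycle 7-6-5-4-7 are not bridges since each lies on that cycle.
Every edge lies on some cycle, so there are no bridges.

0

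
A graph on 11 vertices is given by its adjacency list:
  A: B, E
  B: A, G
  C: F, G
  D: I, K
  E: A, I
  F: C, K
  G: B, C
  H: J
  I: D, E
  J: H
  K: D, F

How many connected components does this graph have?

2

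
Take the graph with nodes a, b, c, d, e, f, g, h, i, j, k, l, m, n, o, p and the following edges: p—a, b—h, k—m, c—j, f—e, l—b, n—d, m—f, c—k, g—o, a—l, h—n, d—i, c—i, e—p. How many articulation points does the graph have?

1

Removing c increases the component count from 2 to 3, so c is a cut vertex.
By contrast removing g leaves 2 components; it is not a cut vertex. No other vertex is a cut vertex either.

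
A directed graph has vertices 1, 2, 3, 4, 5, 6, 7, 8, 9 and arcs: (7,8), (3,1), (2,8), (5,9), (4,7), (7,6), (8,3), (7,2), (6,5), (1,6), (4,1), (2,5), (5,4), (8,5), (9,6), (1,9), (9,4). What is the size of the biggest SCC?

9

{1, 2, 3, 4, 5, 6, 7, 8, 9} are all mutually reachable — one SCC of size 9.
The largest has 9 vertices.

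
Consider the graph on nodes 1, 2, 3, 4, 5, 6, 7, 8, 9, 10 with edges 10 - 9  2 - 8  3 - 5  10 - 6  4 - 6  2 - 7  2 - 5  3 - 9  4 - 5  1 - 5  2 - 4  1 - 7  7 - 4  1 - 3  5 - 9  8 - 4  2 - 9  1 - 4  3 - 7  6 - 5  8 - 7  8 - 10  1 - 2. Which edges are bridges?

none

The edges on the cycle 2-8-7-4-2 are not bridges since each lies on that cycle.
Every edge lies on some cycle, so there are no bridges.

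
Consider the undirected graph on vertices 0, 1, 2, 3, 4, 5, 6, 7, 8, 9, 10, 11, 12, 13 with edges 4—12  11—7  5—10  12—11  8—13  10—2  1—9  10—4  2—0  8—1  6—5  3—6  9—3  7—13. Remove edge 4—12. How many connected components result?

1

4 and 12 are still connected via 4-10-5-6-3-9-1-8-13-7-11-12, so the component count stays at 1.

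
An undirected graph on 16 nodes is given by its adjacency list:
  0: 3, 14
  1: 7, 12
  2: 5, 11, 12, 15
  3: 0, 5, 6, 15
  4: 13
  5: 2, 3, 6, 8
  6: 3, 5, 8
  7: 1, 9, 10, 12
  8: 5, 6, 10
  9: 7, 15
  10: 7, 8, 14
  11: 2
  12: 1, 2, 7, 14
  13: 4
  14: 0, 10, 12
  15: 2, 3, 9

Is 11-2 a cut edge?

Removing 11-2 leaves no path between 11 and 2: the component count goes from 2 to 3. So it is a bridge.

Yes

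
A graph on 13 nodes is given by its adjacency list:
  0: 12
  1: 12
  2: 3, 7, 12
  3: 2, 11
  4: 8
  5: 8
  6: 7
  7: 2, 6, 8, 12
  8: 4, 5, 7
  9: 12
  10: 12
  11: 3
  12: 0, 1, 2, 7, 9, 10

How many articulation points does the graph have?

5

Removing 2 increases the component count from 1 to 2, so 2 is a cut vertex.
Removing 3 increases the component count from 1 to 2, so 3 is a cut vertex.
Removing 7 increases the component count from 1 to 3, so 7 is a cut vertex.
Likewise 8, 12 are cut vertices.
By contrast removing 0 leaves 1 component; it is not a cut vertex. No other vertex is a cut vertex either.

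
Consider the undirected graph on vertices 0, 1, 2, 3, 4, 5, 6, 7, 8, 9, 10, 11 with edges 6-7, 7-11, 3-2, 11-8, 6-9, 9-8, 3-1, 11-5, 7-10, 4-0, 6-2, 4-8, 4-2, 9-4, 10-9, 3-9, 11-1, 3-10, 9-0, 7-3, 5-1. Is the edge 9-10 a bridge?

After removing 9-10, the path 9-3-10 still connects them, so the edge is not a bridge.

No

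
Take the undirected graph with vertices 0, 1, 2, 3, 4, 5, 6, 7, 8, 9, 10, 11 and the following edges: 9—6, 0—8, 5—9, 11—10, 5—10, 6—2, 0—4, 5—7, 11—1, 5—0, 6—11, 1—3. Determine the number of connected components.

1

Starting from 0 we can reach 0, 1, 2, 3, 4, 5, 6, 7, 8, 9, 10, 11. That is one component of size 12.
Total: 1 component.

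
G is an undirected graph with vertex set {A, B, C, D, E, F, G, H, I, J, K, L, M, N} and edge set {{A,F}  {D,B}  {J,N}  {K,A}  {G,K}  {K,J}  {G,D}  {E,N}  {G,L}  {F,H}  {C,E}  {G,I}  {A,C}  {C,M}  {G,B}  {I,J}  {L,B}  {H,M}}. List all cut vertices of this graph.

Removing G increases the component count from 1 to 2, so G is a cut vertex.
By contrast removing L leaves 1 component; it is not a cut vertex. No other vertex is a cut vertex either.

G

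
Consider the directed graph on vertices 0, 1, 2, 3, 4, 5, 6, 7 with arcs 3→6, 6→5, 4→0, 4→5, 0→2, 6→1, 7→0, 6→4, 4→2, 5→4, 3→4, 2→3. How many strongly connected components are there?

3

{0, 2, 3, 4, 5, 6} are all mutually reachable — one SCC of size 6.
{7} is an SCC by itself.
{1} is an SCC by itself.
That gives 3 strongly connected components.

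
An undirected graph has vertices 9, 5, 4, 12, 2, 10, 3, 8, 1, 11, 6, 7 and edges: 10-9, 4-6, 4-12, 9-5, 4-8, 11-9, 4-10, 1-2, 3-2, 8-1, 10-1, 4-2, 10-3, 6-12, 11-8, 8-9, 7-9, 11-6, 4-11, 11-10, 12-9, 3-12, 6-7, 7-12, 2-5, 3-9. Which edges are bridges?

none

The edges on the cycle 4-11-10-3-12-7-6-4 are not bridges since each lies on that cycle.
Every edge lies on some cycle, so there are no bridges.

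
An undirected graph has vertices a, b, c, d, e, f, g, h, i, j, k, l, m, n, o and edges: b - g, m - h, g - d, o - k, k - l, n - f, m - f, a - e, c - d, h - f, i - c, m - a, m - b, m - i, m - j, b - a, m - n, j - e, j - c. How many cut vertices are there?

Removing k increases the component count from 2 to 3, so k is a cut vertex.
Removing m increases the component count from 2 to 3, so m is a cut vertex.
By contrast removing b leaves 2 components; it is not a cut vertex. No other vertex is a cut vertex either.

2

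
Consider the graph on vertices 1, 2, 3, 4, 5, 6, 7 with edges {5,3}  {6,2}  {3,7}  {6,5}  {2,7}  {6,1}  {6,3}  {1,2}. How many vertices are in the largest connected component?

6

4 is isolated — a component by itself.
Starting from 1 we can reach 1, 2, 3, 5, 6, 7. That is one component of size 6.
The largest has 6 vertices.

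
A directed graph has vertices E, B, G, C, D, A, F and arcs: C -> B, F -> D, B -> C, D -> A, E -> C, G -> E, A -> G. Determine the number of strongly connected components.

{B, C} are all mutually reachable — one SCC of size 2.
{G} is an SCC by itself.
{F} is an SCC by itself.
{A} is an SCC by itself.
{E} is an SCC by itself.
(and 1 more singleton SCC)
That gives 6 strongly connected components.

6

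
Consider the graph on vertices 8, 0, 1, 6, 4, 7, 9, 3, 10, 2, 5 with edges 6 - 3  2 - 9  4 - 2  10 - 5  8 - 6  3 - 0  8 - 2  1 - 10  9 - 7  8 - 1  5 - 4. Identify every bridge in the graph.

The edges on the cycle 8-1-10-5-4-2-8 are not bridges since each lies on that cycle.
But removing 8 - 6 disconnects 8 from 6; removing 7 - 9 disconnects 7 from 9; removing 3 - 0 disconnects 3 from 0; removing 3 - 6 disconnects 3 from 6 — these are bridges.
In total 5 edges are bridges.

0-3, 2-9, 3-6, 6-8, 7-9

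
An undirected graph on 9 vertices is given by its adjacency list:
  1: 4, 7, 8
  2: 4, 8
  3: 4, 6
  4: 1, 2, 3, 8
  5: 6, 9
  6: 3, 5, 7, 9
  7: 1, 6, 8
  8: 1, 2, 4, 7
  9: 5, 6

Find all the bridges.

none

The edges on the cycle 6-5-9-6 are not bridges since each lies on that cycle.
Every edge lies on some cycle, so there are no bridges.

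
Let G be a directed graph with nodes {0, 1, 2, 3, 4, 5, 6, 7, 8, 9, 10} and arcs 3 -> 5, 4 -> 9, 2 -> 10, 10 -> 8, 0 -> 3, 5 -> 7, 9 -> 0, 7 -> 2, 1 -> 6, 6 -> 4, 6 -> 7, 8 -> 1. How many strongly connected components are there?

{0, 1, 2, 3, 4, 5, 6, 7, 8, 9, 10} are all mutually reachable — one SCC of size 11.
That gives 1 strongly connected component.

1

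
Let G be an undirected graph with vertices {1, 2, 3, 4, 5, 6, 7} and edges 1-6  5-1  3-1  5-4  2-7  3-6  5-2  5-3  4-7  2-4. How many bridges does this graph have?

0

The edges on the cycle 5-2-7-4-5 are not bridges since each lies on that cycle.
Every edge lies on some cycle, so there are no bridges.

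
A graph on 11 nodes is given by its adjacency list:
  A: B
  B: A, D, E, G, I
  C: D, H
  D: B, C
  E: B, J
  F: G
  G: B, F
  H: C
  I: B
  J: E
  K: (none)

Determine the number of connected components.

2

K is isolated — a component by itself.
Starting from A we can reach A, B, C, D, E, F, G, H, I, J. That is one component of size 10.
Total: 2 components.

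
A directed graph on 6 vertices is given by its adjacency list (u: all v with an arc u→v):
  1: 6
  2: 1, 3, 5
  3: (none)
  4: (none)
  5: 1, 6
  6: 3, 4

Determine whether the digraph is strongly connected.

There is no directed path from 1 to 5, so the graph is not strongly connected.

No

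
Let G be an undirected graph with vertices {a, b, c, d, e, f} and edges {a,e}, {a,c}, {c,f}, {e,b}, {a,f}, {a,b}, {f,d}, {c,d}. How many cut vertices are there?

Removing a increases the component count from 1 to 2, so a is a cut vertex.
By contrast removing d leaves 1 component; it is not a cut vertex. No other vertex is a cut vertex either.

1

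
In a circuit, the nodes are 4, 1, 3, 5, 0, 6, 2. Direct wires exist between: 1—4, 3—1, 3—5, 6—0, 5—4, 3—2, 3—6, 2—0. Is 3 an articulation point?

Deleting 3 raises the number of components from 1 to 2, so 3 is a cut vertex.

Yes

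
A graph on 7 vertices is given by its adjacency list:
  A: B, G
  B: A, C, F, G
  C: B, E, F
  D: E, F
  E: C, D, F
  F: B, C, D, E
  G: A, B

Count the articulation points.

Removing B increases the component count from 1 to 2, so B is a cut vertex.
By contrast removing E leaves 1 component; it is not a cut vertex. No other vertex is a cut vertex either.

1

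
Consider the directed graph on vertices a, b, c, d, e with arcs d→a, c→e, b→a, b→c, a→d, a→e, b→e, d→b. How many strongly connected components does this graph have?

3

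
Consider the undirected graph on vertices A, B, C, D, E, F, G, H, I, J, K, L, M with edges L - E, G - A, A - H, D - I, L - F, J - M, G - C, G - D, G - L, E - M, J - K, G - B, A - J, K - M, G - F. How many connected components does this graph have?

Starting from A we can reach A, B, C, D, E, F, G, H, I, J, K, L, M. That is one component of size 13.
Total: 1 component.

1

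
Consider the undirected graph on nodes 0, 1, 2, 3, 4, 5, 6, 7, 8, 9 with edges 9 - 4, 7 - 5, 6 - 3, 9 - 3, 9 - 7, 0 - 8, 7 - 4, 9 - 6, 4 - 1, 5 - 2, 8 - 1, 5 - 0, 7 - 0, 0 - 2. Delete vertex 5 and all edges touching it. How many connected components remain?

With 5 gone, the remaining components are: {0, 1, 2, 3, 4, 6, 7, 8, 9}.
That is 1 component.

1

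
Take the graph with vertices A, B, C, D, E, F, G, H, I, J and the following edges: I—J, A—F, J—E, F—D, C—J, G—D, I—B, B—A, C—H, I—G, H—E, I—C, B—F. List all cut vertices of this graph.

I

Removing I increases the component count from 1 to 2, so I is a cut vertex.
By contrast removing B leaves 1 component; it is not a cut vertex. No other vertex is a cut vertex either.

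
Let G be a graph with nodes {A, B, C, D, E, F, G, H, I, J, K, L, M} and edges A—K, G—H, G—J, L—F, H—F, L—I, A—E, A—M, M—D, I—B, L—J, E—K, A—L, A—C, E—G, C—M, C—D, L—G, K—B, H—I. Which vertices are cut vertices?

A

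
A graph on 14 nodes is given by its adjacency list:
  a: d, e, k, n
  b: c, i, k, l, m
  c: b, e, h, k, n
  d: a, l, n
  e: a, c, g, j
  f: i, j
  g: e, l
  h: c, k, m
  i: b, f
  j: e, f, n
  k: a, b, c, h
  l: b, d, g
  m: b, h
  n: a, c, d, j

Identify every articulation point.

none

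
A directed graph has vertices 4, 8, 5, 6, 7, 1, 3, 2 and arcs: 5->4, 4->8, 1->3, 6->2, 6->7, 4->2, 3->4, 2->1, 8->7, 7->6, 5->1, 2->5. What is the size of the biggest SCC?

8

{1, 2, 3, 4, 5, 6, 7, 8} are all mutually reachable — one SCC of size 8.
The largest has 8 vertices.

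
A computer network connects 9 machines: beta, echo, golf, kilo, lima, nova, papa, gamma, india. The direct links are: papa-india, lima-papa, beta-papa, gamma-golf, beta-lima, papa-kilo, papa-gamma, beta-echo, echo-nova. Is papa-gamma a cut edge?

Removing papa-gamma leaves no path between papa and gamma: the component count goes from 1 to 2. So it is a bridge.

Yes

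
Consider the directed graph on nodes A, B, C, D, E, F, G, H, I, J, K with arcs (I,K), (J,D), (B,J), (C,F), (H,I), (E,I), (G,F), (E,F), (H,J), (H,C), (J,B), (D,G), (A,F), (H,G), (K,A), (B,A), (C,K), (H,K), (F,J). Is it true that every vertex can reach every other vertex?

No

There is no directed path from D to I, so the graph is not strongly connected.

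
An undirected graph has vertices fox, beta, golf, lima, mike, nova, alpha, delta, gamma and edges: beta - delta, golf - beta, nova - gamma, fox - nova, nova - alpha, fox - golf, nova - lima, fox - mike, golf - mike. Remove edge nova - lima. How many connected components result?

Before removal there is 1 component.
nova - lima is a bridge — removing it separates nova's side from lima's side.
After removal: 2 components.

2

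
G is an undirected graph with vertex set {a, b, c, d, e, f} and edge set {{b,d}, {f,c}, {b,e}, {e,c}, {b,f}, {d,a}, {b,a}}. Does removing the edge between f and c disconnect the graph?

No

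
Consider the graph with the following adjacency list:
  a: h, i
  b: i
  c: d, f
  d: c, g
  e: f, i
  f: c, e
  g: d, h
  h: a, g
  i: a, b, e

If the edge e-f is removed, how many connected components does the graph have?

1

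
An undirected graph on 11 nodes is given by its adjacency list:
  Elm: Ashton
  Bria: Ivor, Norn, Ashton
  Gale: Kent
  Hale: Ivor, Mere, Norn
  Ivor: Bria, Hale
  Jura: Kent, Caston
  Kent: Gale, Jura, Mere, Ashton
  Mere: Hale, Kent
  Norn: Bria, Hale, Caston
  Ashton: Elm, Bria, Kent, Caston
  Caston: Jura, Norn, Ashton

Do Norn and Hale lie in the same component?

Yes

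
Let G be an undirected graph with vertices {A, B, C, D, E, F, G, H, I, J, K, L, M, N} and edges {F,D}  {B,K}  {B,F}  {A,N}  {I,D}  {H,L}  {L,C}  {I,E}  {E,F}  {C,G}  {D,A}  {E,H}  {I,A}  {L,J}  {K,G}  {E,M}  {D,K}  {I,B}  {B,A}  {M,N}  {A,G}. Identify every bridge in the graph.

J-L

The edges on the cycle I-B-A-N-M-E-I are not bridges since each lies on that cycle.
But removing L–J disconnects L from J — this is a bridge.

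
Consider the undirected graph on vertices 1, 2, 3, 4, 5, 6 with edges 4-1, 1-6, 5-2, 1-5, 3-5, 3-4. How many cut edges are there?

The edges on the cycle 3-4-1-5-3 are not bridges since each lies on that cycle.
But removing 5-2 disconnects 5 from 2; removing 1-6 disconnects 1 from 6 — these are bridges.
That makes 2 bridges.

2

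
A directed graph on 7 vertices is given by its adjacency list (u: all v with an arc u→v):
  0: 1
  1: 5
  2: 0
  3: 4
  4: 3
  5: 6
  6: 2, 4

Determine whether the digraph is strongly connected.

There is no directed path from 3 to 1, so the graph is not strongly connected.

No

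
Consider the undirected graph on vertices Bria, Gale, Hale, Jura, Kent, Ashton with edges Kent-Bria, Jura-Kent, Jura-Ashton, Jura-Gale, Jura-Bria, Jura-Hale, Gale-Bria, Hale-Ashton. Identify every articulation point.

Removing Jura increases the component count from 1 to 2, so Jura is a cut vertex.
By contrast removing Gale leaves 1 component; it is not a cut vertex. No other vertex is a cut vertex either.

Jura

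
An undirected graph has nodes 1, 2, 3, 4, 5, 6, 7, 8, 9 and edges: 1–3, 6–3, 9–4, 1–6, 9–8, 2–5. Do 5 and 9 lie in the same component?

No

The component containing 5 is {2, 5}, and 9 is not in it.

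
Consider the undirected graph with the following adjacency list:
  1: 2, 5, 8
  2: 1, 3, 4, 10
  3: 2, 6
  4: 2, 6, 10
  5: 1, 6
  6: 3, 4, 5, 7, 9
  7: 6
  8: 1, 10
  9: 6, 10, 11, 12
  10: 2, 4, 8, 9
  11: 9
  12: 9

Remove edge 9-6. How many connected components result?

9 and 6 are still connected via 9-10-4-6, so the component count stays at 1.

1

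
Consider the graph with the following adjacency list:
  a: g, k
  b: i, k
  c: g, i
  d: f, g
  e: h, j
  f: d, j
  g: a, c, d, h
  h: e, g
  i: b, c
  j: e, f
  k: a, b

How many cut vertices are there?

1

Removing g increases the component count from 1 to 2, so g is a cut vertex.
By contrast removing c leaves 1 component; it is not a cut vertex. No other vertex is a cut vertex either.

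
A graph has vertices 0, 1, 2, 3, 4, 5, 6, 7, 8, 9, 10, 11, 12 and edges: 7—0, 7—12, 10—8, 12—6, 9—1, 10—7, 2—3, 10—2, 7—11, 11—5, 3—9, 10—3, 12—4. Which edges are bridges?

The edges on the cycle 10-2-3-10 are not bridges since each lies on that cycle.
But removing 11—7 disconnects 11 from 7; removing 11—5 disconnects 11 from 5; removing 10—8 disconnects 10 from 8; removing 12—4 disconnects 12 from 4 — these are bridges.
In total 10 edges are bridges.

0-7, 1-9, 10-7, 10-8, 11-5, 11-7, 12-4, 12-6, 12-7, 3-9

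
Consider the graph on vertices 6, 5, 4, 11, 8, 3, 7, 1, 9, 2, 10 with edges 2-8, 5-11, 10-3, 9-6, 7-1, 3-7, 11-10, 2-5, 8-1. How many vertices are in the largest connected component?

4 is isolated — a component by itself.
Starting from 6 we can reach 6, 9. That is one component of size 2.
Starting from 1 we can reach 1, 2, 3, 5, 7, 8, 10, 11. That is one component of size 8.
The largest has 8 vertices.

8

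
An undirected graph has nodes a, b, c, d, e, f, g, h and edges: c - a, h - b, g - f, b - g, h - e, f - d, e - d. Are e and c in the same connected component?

No

The component containing e is {b, d, e, f, g, h}, and c is not in it.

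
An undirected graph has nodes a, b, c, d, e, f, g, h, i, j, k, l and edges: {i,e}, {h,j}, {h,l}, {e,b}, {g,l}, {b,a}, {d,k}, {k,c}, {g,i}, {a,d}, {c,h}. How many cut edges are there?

1

The edges on the cycle g-i-e-b-a-d-k-c-h-l-g are not bridges since each lies on that cycle.
But removing h–j disconnects h from j — this is a bridge.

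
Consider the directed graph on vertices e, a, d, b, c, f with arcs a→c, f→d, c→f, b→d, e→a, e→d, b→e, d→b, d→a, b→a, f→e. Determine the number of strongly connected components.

1

{a, b, c, d, e, f} are all mutually reachable — one SCC of size 6.
That gives 1 strongly connected component.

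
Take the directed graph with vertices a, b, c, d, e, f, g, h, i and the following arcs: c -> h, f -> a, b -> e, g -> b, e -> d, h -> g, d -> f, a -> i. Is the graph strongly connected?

No

There is no directed path from b to c, so the graph is not strongly connected.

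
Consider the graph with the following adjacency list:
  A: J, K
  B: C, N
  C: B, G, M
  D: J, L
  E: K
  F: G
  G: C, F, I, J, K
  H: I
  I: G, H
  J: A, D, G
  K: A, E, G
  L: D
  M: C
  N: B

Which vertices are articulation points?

B, C, D, G, I, J, K

Removing B increases the component count from 1 to 2, so B is a cut vertex.
Removing C increases the component count from 1 to 3, so C is a cut vertex.
Removing D increases the component count from 1 to 2, so D is a cut vertex.
Likewise G, I, J, K are cut vertices.
By contrast removing L leaves 1 component; it is not a cut vertex. No other vertex is a cut vertex either.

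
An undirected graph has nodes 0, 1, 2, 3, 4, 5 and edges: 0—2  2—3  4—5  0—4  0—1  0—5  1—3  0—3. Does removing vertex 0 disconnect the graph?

Yes

Deleting 0 raises the number of components from 1 to 2, so 0 is a cut vertex.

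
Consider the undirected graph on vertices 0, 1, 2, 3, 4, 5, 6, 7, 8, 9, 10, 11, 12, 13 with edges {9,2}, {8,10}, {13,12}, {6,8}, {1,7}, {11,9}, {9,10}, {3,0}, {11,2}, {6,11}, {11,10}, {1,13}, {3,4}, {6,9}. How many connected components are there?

5 is isolated — a component by itself.
Starting from 0 we can reach 0, 3, 4. That is one component of size 3.
Starting from 1 we can reach 1, 7, 12, 13. That is one component of size 4.
Starting from 2 we can reach 2, 6, 8, 9, 10, 11. That is one component of size 6.
Total: 4 components.

4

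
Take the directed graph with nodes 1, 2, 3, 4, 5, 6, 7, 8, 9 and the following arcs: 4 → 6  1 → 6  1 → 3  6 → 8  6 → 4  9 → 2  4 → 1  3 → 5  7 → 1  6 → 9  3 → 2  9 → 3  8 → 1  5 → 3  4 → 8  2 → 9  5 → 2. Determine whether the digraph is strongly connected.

There is no directed path from 3 to 1, so the graph is not strongly connected.

No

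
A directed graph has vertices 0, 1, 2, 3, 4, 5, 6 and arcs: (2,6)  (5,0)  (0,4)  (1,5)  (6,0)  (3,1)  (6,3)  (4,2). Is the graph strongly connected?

From 2 we can reach every vertex (0, 1, 2, 3, 4, 5, 6), and every vertex can reach 2 (0, 1, 2, 3, 4, 5, 6). So the whole graph is one strongly connected component.

Yes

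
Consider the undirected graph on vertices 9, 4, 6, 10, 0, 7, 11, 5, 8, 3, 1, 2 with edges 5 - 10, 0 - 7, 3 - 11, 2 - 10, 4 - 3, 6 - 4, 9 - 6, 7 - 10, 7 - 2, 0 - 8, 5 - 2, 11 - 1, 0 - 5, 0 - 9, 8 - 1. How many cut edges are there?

0

The edges on the cycle 7-2-10-7 are not bridges since each lies on that cycle.
Every edge lies on some cycle, so there are no bridges.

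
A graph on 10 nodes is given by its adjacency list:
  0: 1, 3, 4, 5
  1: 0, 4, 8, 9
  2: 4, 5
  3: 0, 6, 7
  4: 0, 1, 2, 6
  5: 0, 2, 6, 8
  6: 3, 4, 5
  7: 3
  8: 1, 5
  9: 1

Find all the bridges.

The edges on the cycle 4-0-3-6-4 are not bridges since each lies on that cycle.
But removing 7-3 disconnects 7 from 3; removing 1-9 disconnects 1 from 9 — these are bridges.

1-9, 3-7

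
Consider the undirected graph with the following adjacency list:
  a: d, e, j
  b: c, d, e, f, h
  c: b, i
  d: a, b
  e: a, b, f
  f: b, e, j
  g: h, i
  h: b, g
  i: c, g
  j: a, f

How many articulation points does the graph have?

Removing b increases the component count from 1 to 2, so b is a cut vertex.
By contrast removing d leaves 1 component; it is not a cut vertex. No other vertex is a cut vertex either.

1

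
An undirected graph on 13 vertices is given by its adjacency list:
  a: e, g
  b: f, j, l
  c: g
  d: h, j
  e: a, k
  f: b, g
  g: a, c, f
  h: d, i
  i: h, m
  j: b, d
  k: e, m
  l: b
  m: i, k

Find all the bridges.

b-l, c-g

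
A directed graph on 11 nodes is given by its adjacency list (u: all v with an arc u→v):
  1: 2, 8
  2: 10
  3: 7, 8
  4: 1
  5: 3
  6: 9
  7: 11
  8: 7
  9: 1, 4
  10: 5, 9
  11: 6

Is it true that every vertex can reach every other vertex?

From 6 we can reach every vertex (1, 2, 3, 4, 5, 6, 7, 8, 9, 10, 11), and every vertex can reach 6 (1, 2, 3, 4, 5, 6, 7, 8, 9, 10, 11). So the whole graph is one strongly connected component.

Yes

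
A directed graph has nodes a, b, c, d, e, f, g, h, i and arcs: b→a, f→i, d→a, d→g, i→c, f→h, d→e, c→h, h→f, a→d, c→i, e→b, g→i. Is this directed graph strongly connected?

There is no directed path from g to e, so the graph is not strongly connected.

No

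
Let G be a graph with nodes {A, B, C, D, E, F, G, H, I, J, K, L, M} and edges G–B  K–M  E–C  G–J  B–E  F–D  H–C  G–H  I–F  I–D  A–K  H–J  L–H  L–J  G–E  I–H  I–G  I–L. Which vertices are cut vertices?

I, K

Removing I increases the component count from 2 to 3, so I is a cut vertex.
Removing K increases the component count from 2 to 3, so K is a cut vertex.
By contrast removing A leaves 2 components; it is not a cut vertex. No other vertex is a cut vertex either.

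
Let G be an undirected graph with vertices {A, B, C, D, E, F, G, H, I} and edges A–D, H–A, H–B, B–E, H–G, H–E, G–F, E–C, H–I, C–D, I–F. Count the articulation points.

1

Removing H increases the component count from 1 to 2, so H is a cut vertex.
By contrast removing G leaves 1 component; it is not a cut vertex. No other vertex is a cut vertex either.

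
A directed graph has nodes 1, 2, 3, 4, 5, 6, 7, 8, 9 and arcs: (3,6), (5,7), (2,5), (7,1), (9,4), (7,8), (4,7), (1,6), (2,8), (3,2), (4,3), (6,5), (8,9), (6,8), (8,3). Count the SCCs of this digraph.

1

{1, 2, 3, 4, 5, 6, 7, 8, 9} are all mutually reachable — one SCC of size 9.
That gives 1 strongly connected component.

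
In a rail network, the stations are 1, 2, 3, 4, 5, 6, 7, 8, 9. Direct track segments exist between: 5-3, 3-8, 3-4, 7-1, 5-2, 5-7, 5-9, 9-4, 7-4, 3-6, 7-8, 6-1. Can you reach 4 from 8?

Yes

From 8 we can reach 1, 2, 3, 4, 5, 6, 7, 8, 9, which includes 4.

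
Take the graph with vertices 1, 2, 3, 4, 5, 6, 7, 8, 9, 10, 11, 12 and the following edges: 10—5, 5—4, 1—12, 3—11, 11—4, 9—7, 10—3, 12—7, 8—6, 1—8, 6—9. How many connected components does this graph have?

2 is isolated — a component by itself.
Starting from 3 we can reach 3, 4, 5, 10, 11. That is one component of size 5.
Starting from 1 we can reach 1, 6, 7, 8, 9, 12. That is one component of size 6.
Total: 3 components.

3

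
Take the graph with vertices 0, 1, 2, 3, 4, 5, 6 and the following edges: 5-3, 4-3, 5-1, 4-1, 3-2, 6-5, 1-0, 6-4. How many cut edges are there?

2

The edges on the cycle 6-5-3-4-6 are not bridges since each lies on that cycle.
But removing 3-2 disconnects 3 from 2; removing 1-0 disconnects 1 from 0 — these are bridges.
That makes 2 bridges.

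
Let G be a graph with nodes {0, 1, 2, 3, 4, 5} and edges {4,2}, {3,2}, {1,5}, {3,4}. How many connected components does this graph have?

3

0 is isolated — a component by itself.
Starting from 1 we can reach 1, 5. That is one component of size 2.
Starting from 2 we can reach 2, 3, 4. That is one component of size 3.
Total: 3 components.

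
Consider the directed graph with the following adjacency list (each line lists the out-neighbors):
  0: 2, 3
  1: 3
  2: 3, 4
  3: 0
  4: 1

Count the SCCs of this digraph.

1

{0, 1, 2, 3, 4} are all mutually reachable — one SCC of size 5.
That gives 1 strongly connected component.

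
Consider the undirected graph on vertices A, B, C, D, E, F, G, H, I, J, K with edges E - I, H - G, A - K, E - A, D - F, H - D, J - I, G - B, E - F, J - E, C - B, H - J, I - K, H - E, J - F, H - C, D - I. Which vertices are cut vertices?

H

Removing H increases the component count from 1 to 2, so H is a cut vertex.
By contrast removing F leaves 1 component; it is not a cut vertex. No other vertex is a cut vertex either.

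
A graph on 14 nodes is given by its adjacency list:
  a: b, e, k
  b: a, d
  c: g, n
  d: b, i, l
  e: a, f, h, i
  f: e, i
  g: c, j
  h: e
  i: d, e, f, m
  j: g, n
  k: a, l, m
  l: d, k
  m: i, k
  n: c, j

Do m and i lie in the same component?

From m we can reach a, b, d, e, f, h, i, k, l, m, which includes i.

Yes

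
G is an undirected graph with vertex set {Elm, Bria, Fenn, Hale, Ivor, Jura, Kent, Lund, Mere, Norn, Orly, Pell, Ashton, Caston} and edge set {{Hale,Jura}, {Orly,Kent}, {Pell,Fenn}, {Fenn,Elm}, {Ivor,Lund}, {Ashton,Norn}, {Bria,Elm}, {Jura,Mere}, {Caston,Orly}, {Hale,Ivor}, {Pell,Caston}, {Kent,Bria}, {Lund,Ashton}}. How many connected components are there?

2

Starting from Elm we can reach Elm, Bria, Fenn, Kent, Orly, Pell, Caston. That is one component of size 7.
Starting from Hale we can reach Hale, Ivor, Jura, Lund, Mere, Norn, Ashton. That is one component of size 7.
Total: 2 components.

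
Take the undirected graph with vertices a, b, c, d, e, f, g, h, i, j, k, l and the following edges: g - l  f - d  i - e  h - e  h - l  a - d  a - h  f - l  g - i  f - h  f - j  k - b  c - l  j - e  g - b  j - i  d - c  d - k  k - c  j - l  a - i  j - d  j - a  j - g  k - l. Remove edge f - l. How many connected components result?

1

f and l are still connected via f-j-l, so the component count stays at 1.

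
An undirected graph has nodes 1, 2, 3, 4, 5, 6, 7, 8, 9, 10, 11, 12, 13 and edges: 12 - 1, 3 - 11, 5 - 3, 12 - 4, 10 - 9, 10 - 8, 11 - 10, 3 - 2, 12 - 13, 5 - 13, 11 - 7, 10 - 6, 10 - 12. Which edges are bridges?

The edges on the cycle 5-3-11-10-12-13-5 are not bridges since each lies on that cycle.
But removing 4 - 12 disconnects 4 from 12; removing 12 - 1 disconnects 12 from 1; removing 3 - 2 disconnects 3 from 2; removing 6 - 10 disconnects 6 from 10 — these are bridges.
In total 7 edges are bridges.

1-12, 10-6, 10-8, 10-9, 11-7, 12-4, 2-3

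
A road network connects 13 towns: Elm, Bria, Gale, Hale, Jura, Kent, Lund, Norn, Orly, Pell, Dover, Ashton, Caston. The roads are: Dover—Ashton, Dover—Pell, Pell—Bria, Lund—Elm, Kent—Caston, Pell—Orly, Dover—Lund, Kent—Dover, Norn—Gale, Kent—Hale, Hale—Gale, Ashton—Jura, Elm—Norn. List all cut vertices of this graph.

Removing Kent increases the component count from 1 to 2, so Kent is a cut vertex.
Removing Pell increases the component count from 1 to 3, so Pell is a cut vertex.
Removing Dover increases the component count from 1 to 3, so Dover is a cut vertex.
Likewise Ashton is a cut vertex.
By contrast removing Lund leaves 1 component; it is not a cut vertex. No other vertex is a cut vertex either.

Kent, Pell, Dover, Ashton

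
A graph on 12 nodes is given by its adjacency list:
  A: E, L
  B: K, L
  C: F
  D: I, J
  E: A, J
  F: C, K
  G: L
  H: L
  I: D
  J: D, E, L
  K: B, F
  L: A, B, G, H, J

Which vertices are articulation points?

Removing B increases the component count from 1 to 2, so B is a cut vertex.
Removing D increases the component count from 1 to 2, so D is a cut vertex.
Removing F increases the component count from 1 to 2, so F is a cut vertex.
Likewise J, K, L are cut vertices.
By contrast removing G leaves 1 component; it is not a cut vertex. No other vertex is a cut vertex either.

B, D, F, J, K, L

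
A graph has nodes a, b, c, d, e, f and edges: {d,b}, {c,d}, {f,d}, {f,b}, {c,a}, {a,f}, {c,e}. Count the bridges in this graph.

The edges on the cycle c-a-f-d-c are not bridges since each lies on that cycle.
But removing c—e disconnects c from e — this is a bridge.

1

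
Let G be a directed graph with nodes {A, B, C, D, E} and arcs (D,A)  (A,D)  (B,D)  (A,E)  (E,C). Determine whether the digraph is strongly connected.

There is no directed path from D to B, so the graph is not strongly connected.

No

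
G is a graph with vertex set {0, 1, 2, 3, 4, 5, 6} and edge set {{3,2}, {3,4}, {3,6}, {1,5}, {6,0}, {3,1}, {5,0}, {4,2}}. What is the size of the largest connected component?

7

Starting from 0 we can reach 0, 1, 2, 3, 4, 5, 6. That is one component of size 7.
The largest has 7 vertices.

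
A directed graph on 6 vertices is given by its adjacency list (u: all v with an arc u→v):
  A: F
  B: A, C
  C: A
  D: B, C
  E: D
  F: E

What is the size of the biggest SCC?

6

{A, B, C, D, E, F} are all mutually reachable — one SCC of size 6.
The largest has 6 vertices.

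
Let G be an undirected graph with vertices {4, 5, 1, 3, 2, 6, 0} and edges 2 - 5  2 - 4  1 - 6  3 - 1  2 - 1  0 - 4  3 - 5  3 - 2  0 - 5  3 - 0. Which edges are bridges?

1-6

The edges on the cycle 3-2-4-0-3 are not bridges since each lies on that cycle.
But removing 1 - 6 disconnects 1 from 6 — this is a bridge.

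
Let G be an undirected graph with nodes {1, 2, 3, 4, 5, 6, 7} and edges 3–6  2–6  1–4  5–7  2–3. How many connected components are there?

Starting from 5 we can reach 5, 7. That is one component of size 2.
Starting from 1 we can reach 1, 4. That is one component of size 2.
Starting from 2 we can reach 2, 3, 6. That is one component of size 3.
Total: 3 components.

3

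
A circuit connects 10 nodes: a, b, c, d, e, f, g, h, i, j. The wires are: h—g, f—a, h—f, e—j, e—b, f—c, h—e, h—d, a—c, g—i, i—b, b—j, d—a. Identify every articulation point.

h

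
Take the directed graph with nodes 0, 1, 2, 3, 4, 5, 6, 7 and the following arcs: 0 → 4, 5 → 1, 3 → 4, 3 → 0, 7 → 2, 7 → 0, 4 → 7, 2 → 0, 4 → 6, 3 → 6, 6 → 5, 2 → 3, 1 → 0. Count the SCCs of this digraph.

1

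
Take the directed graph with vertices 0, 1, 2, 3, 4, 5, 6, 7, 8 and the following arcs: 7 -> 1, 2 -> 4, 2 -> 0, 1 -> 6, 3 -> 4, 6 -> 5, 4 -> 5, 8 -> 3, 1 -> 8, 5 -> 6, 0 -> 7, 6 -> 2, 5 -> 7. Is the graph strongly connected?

From 8 we can reach every vertex (0, 1, 2, 3, 4, 5, 6, 7, 8), and every vertex can reach 8 (0, 1, 2, 3, 4, 5, 6, 7, 8). So the whole graph is one strongly connected component.

Yes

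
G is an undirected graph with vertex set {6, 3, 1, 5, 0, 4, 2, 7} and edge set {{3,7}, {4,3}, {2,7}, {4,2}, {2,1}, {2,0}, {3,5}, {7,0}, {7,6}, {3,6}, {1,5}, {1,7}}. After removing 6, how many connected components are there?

With 6 gone, the remaining components are: {0, 1, 2, 3, 4, 5, 7}.
That is 1 component.

1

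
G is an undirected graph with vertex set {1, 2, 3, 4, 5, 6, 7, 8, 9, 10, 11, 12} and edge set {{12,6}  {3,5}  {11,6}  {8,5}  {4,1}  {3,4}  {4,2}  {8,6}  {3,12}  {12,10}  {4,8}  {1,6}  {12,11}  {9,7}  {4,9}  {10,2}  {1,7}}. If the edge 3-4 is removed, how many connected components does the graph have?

1

3 and 4 are still connected via 3-5-8-4, so the component count stays at 1.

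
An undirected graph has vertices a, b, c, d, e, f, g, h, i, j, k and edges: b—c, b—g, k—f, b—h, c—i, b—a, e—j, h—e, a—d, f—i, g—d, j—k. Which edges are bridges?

The edges on the cycle b-h-e-j-k-f-i-c-b are not bridges since each lies on that cycle.
Every edge lies on some cycle, so there are no bridges.

none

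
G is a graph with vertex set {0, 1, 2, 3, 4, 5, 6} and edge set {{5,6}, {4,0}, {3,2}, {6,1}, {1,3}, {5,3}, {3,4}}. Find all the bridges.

The edges on the cycle 5-6-1-3-5 are not bridges since each lies on that cycle.
But removing 3 - 4 disconnects 3 from 4; removing 4 - 0 disconnects 4 from 0; removing 3 - 2 disconnects 3 from 2 — these are bridges.

0-4, 2-3, 3-4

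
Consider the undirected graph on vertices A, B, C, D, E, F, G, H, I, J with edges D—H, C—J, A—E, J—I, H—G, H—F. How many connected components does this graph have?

4

B is isolated — a component by itself.
Starting from A we can reach A, E. That is one component of size 2.
Starting from C we can reach C, I, J. That is one component of size 3.
Starting from D we can reach D, F, G, H. That is one component of size 4.
Total: 4 components.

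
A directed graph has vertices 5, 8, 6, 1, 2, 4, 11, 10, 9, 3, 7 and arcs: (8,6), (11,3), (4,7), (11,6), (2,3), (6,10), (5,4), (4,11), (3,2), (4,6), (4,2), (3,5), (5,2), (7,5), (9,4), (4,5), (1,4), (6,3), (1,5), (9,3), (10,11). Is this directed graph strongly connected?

No

There is no directed path from 10 to 1, so the graph is not strongly connected.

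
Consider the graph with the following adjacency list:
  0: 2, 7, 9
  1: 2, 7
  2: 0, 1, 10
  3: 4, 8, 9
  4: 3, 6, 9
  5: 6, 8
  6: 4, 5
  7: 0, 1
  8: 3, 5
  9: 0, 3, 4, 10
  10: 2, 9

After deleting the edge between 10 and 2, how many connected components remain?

1

10 and 2 are still connected via 10-9-0-2, so the component count stays at 1.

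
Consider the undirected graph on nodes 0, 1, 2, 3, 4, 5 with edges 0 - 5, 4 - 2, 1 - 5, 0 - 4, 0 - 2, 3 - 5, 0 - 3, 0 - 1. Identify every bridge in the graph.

The edges on the cycle 0-4-2-0 are not bridges since each lies on that cycle.
Every edge lies on some cycle, so there are no bridges.

none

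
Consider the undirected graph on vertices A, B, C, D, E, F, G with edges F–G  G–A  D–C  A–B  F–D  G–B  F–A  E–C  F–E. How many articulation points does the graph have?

1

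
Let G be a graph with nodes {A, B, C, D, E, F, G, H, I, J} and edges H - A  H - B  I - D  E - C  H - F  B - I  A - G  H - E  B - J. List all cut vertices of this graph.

A, B, E, H, I

Removing A increases the component count from 1 to 2, so A is a cut vertex.
Removing B increases the component count from 1 to 3, so B is a cut vertex.
Removing E increases the component count from 1 to 2, so E is a cut vertex.
Likewise H, I are cut vertices.
By contrast removing J leaves 1 component; it is not a cut vertex. No other vertex is a cut vertex either.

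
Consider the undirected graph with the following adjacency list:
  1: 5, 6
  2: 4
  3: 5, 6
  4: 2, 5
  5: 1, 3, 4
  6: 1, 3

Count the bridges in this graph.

2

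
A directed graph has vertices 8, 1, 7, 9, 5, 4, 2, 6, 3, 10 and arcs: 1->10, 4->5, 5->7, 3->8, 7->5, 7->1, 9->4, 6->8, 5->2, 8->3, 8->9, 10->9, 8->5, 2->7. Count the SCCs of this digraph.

{1, 2, 4, 5, 7, 9, 10} are all mutually reachable — one SCC of size 7.
{3, 8} are all mutually reachable — one SCC of size 2.
{6} is an SCC by itself.
That gives 3 strongly connected components.

3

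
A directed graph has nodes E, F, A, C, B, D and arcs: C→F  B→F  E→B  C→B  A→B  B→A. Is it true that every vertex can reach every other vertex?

No

There is no directed path from D to B, so the graph is not strongly connected.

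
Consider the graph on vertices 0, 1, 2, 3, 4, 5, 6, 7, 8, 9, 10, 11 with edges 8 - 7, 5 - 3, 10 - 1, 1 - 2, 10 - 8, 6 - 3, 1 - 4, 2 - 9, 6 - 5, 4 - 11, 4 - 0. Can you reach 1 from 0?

From 0 we can reach 0, 1, 2, 4, 7, 8, 9, 10, 11, which includes 1.

Yes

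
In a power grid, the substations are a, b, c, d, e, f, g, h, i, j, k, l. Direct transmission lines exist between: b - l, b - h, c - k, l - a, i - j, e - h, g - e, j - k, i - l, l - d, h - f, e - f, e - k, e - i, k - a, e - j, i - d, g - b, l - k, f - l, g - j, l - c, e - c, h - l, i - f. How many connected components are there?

Starting from a we can reach a, b, c, d, e, f, g, h, i, j, k, l. That is one component of size 12.
Total: 1 component.

1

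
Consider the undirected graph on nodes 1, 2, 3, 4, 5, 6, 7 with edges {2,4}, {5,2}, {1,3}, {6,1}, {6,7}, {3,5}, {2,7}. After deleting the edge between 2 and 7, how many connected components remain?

2 and 7 are still connected via 2-5-3-1-6-7, so the component count stays at 1.

1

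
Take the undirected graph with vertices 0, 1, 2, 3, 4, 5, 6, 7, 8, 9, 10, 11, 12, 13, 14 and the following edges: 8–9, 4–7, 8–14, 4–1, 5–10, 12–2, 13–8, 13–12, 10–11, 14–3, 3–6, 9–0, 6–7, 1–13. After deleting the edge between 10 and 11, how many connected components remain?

Before removal there are 2 components.
10–11 is a bridge — removing it separates 10's side from 11's side.
After removal: 3 components.

3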